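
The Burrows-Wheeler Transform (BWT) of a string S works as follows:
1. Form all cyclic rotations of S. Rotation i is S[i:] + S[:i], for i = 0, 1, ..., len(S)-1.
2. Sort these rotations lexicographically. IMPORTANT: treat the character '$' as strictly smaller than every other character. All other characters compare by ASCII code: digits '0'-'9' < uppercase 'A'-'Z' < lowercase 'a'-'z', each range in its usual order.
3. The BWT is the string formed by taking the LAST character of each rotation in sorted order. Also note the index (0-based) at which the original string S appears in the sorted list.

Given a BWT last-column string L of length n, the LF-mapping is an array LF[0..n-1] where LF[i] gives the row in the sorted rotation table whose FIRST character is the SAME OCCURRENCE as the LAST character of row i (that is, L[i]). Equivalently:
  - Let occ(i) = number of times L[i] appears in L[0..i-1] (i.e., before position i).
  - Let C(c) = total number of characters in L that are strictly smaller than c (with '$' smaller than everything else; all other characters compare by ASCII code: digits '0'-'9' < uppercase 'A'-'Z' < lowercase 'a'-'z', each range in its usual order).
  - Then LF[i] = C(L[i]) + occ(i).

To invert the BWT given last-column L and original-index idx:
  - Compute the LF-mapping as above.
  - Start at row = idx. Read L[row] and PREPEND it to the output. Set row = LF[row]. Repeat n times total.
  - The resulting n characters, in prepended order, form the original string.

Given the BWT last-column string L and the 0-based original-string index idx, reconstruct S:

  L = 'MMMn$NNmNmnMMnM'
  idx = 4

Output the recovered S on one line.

LF mapping: 1 2 3 12 0 7 8 10 9 11 13 4 5 14 6
Walk LF starting at row 4, prepending L[row]:
  step 1: row=4, L[4]='$', prepend. Next row=LF[4]=0
  step 2: row=0, L[0]='M', prepend. Next row=LF[0]=1
  step 3: row=1, L[1]='M', prepend. Next row=LF[1]=2
  step 4: row=2, L[2]='M', prepend. Next row=LF[2]=3
  step 5: row=3, L[3]='n', prepend. Next row=LF[3]=12
  step 6: row=12, L[12]='M', prepend. Next row=LF[12]=5
  step 7: row=5, L[5]='N', prepend. Next row=LF[5]=7
  step 8: row=7, L[7]='m', prepend. Next row=LF[7]=10
  step 9: row=10, L[10]='n', prepend. Next row=LF[10]=13
  step 10: row=13, L[13]='n', prepend. Next row=LF[13]=14
  step 11: row=14, L[14]='M', prepend. Next row=LF[14]=6
  step 12: row=6, L[6]='N', prepend. Next row=LF[6]=8
  step 13: row=8, L[8]='N', prepend. Next row=LF[8]=9
  step 14: row=9, L[9]='m', prepend. Next row=LF[9]=11
  step 15: row=11, L[11]='M', prepend. Next row=LF[11]=4
Reversed output: MmNNMnnmNMnMMM$

Answer: MmNNMnnmNMnMMM$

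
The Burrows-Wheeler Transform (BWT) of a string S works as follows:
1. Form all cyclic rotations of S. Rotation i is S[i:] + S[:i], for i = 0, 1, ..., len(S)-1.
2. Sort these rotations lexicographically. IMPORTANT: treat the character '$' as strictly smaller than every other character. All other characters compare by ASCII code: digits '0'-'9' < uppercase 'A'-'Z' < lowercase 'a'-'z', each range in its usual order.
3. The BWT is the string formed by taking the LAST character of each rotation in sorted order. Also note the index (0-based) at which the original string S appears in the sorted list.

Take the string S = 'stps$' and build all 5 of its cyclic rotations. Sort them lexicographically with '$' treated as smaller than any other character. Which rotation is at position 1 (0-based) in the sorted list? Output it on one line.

All 5 rotations (rotation i = S[i:]+S[:i]):
  rot[0] = stps$
  rot[1] = tps$s
  rot[2] = ps$st
  rot[3] = s$stp
  rot[4] = $stps
Sorted (with $ < everything):
  sorted[0] = $stps
  sorted[1] = ps$st
  sorted[2] = s$stp
  sorted[3] = stps$
  sorted[4] = tps$s
sorted[1] = ps$st

Answer: ps$st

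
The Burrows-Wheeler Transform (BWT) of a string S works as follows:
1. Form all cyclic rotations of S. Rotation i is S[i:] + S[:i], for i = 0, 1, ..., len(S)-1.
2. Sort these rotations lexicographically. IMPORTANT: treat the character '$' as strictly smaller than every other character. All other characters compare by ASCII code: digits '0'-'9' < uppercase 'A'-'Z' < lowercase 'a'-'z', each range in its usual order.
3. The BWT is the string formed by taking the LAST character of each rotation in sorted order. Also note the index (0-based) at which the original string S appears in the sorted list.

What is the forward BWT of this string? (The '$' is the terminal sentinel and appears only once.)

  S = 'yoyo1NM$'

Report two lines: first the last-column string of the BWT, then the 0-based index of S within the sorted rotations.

Answer: MoN1yyo$
7

Derivation:
All 8 rotations (rotation i = S[i:]+S[:i]):
  rot[0] = yoyo1NM$
  rot[1] = oyo1NM$y
  rot[2] = yo1NM$yo
  rot[3] = o1NM$yoy
  rot[4] = 1NM$yoyo
  rot[5] = NM$yoyo1
  rot[6] = M$yoyo1N
  rot[7] = $yoyo1NM
Sorted (with $ < everything):
  sorted[0] = $yoyo1NM  (last char: 'M')
  sorted[1] = 1NM$yoyo  (last char: 'o')
  sorted[2] = M$yoyo1N  (last char: 'N')
  sorted[3] = NM$yoyo1  (last char: '1')
  sorted[4] = o1NM$yoy  (last char: 'y')
  sorted[5] = oyo1NM$y  (last char: 'y')
  sorted[6] = yo1NM$yo  (last char: 'o')
  sorted[7] = yoyo1NM$  (last char: '$')
Last column: MoN1yyo$
Original string S is at sorted index 7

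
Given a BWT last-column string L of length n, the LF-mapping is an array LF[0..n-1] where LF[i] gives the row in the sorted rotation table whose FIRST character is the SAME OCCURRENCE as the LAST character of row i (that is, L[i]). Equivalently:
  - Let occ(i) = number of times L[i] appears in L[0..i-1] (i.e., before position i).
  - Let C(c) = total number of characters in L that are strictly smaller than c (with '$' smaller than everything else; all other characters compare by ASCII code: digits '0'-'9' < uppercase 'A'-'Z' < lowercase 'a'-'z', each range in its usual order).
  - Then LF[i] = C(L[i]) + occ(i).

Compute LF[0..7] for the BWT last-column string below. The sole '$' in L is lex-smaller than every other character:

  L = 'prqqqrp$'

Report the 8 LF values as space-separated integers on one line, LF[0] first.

Char counts: '$':1, 'p':2, 'q':3, 'r':2
C (first-col start): C('$')=0, C('p')=1, C('q')=3, C('r')=6
L[0]='p': occ=0, LF[0]=C('p')+0=1+0=1
L[1]='r': occ=0, LF[1]=C('r')+0=6+0=6
L[2]='q': occ=0, LF[2]=C('q')+0=3+0=3
L[3]='q': occ=1, LF[3]=C('q')+1=3+1=4
L[4]='q': occ=2, LF[4]=C('q')+2=3+2=5
L[5]='r': occ=1, LF[5]=C('r')+1=6+1=7
L[6]='p': occ=1, LF[6]=C('p')+1=1+1=2
L[7]='$': occ=0, LF[7]=C('$')+0=0+0=0

Answer: 1 6 3 4 5 7 2 0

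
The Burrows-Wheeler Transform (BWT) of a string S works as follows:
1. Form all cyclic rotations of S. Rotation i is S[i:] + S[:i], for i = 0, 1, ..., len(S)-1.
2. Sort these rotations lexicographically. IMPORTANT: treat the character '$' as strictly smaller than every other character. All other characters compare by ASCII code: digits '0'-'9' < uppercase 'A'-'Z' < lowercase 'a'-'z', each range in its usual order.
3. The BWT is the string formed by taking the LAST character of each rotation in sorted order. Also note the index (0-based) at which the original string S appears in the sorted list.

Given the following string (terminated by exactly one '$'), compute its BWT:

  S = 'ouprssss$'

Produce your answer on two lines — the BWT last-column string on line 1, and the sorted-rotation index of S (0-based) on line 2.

Answer: s$upsssro
1

Derivation:
All 9 rotations (rotation i = S[i:]+S[:i]):
  rot[0] = ouprssss$
  rot[1] = uprssss$o
  rot[2] = prssss$ou
  rot[3] = rssss$oup
  rot[4] = ssss$oupr
  rot[5] = sss$ouprs
  rot[6] = ss$ouprss
  rot[7] = s$ouprsss
  rot[8] = $ouprssss
Sorted (with $ < everything):
  sorted[0] = $ouprssss  (last char: 's')
  sorted[1] = ouprssss$  (last char: '$')
  sorted[2] = prssss$ou  (last char: 'u')
  sorted[3] = rssss$oup  (last char: 'p')
  sorted[4] = s$ouprsss  (last char: 's')
  sorted[5] = ss$ouprss  (last char: 's')
  sorted[6] = sss$ouprs  (last char: 's')
  sorted[7] = ssss$oupr  (last char: 'r')
  sorted[8] = uprssss$o  (last char: 'o')
Last column: s$upsssro
Original string S is at sorted index 1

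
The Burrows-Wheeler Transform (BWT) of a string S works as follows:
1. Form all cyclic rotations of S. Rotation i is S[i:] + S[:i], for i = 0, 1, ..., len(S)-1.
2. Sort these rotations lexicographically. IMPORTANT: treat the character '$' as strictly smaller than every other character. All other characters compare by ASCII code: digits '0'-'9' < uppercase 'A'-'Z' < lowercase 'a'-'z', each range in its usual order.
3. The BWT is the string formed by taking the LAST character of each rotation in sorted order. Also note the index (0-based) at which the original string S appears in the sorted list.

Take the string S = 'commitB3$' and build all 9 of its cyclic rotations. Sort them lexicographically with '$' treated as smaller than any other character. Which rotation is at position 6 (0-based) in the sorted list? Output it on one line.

Answer: mmitB3$co

Derivation:
All 9 rotations (rotation i = S[i:]+S[:i]):
  rot[0] = commitB3$
  rot[1] = ommitB3$c
  rot[2] = mmitB3$co
  rot[3] = mitB3$com
  rot[4] = itB3$comm
  rot[5] = tB3$commi
  rot[6] = B3$commit
  rot[7] = 3$commitB
  rot[8] = $commitB3
Sorted (with $ < everything):
  sorted[0] = $commitB3
  sorted[1] = 3$commitB
  sorted[2] = B3$commit
  sorted[3] = commitB3$
  sorted[4] = itB3$comm
  sorted[5] = mitB3$com
  sorted[6] = mmitB3$co
  sorted[7] = ommitB3$c
  sorted[8] = tB3$commi
sorted[6] = mmitB3$co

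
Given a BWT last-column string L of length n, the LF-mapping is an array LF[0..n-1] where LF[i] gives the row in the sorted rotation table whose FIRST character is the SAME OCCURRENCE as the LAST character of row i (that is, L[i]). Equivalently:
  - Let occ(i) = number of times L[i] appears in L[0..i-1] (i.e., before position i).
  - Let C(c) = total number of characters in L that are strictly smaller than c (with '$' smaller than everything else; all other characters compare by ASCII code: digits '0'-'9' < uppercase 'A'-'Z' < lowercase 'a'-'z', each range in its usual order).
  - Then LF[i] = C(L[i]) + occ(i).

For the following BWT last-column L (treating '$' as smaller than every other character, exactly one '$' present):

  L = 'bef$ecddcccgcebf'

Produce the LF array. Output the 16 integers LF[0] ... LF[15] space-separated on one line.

Answer: 1 10 13 0 11 3 8 9 4 5 6 15 7 12 2 14

Derivation:
Char counts: '$':1, 'b':2, 'c':5, 'd':2, 'e':3, 'f':2, 'g':1
C (first-col start): C('$')=0, C('b')=1, C('c')=3, C('d')=8, C('e')=10, C('f')=13, C('g')=15
L[0]='b': occ=0, LF[0]=C('b')+0=1+0=1
L[1]='e': occ=0, LF[1]=C('e')+0=10+0=10
L[2]='f': occ=0, LF[2]=C('f')+0=13+0=13
L[3]='$': occ=0, LF[3]=C('$')+0=0+0=0
L[4]='e': occ=1, LF[4]=C('e')+1=10+1=11
L[5]='c': occ=0, LF[5]=C('c')+0=3+0=3
L[6]='d': occ=0, LF[6]=C('d')+0=8+0=8
L[7]='d': occ=1, LF[7]=C('d')+1=8+1=9
L[8]='c': occ=1, LF[8]=C('c')+1=3+1=4
L[9]='c': occ=2, LF[9]=C('c')+2=3+2=5
L[10]='c': occ=3, LF[10]=C('c')+3=3+3=6
L[11]='g': occ=0, LF[11]=C('g')+0=15+0=15
L[12]='c': occ=4, LF[12]=C('c')+4=3+4=7
L[13]='e': occ=2, LF[13]=C('e')+2=10+2=12
L[14]='b': occ=1, LF[14]=C('b')+1=1+1=2
L[15]='f': occ=1, LF[15]=C('f')+1=13+1=14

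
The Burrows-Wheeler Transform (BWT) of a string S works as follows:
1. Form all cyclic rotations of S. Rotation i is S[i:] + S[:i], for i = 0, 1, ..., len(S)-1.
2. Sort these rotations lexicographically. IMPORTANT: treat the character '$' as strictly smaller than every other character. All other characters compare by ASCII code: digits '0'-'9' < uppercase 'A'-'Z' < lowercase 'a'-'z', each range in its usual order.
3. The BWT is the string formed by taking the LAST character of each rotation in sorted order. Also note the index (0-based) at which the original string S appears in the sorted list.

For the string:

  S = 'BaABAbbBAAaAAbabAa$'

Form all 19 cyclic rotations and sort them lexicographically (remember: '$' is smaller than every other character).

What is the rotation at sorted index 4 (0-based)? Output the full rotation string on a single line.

Answer: Aa$BaABAbbBAAaAAbab

Derivation:
All 19 rotations (rotation i = S[i:]+S[:i]):
  rot[0] = BaABAbbBAAaAAbabAa$
  rot[1] = aABAbbBAAaAAbabAa$B
  rot[2] = ABAbbBAAaAAbabAa$Ba
  rot[3] = BAbbBAAaAAbabAa$BaA
  rot[4] = AbbBAAaAAbabAa$BaAB
  rot[5] = bbBAAaAAbabAa$BaABA
  rot[6] = bBAAaAAbabAa$BaABAb
  rot[7] = BAAaAAbabAa$BaABAbb
  rot[8] = AAaAAbabAa$BaABAbbB
  rot[9] = AaAAbabAa$BaABAbbBA
  rot[10] = aAAbabAa$BaABAbbBAA
  rot[11] = AAbabAa$BaABAbbBAAa
  rot[12] = AbabAa$BaABAbbBAAaA
  rot[13] = babAa$BaABAbbBAAaAA
  rot[14] = abAa$BaABAbbBAAaAAb
  rot[15] = bAa$BaABAbbBAAaAAba
  rot[16] = Aa$BaABAbbBAAaAAbab
  rot[17] = a$BaABAbbBAAaAAbabA
  rot[18] = $BaABAbbBAAaAAbabAa
Sorted (with $ < everything):
  sorted[0] = $BaABAbbBAAaAAbabAa
  sorted[1] = AAaAAbabAa$BaABAbbB
  sorted[2] = AAbabAa$BaABAbbBAAa
  sorted[3] = ABAbbBAAaAAbabAa$Ba
  sorted[4] = Aa$BaABAbbBAAaAAbab
  sorted[5] = AaAAbabAa$BaABAbbBA
  sorted[6] = AbabAa$BaABAbbBAAaA
  sorted[7] = AbbBAAaAAbabAa$BaAB
  sorted[8] = BAAaAAbabAa$BaABAbb
  sorted[9] = BAbbBAAaAAbabAa$BaA
  sorted[10] = BaABAbbBAAaAAbabAa$
  sorted[11] = a$BaABAbbBAAaAAbabA
  sorted[12] = aAAbabAa$BaABAbbBAA
  sorted[13] = aABAbbBAAaAAbabAa$B
  sorted[14] = abAa$BaABAbbBAAaAAb
  sorted[15] = bAa$BaABAbbBAAaAAba
  sorted[16] = bBAAaAAbabAa$BaABAb
  sorted[17] = babAa$BaABAbbBAAaAA
  sorted[18] = bbBAAaAAbabAa$BaABA
sorted[4] = Aa$BaABAbbBAAaAAbab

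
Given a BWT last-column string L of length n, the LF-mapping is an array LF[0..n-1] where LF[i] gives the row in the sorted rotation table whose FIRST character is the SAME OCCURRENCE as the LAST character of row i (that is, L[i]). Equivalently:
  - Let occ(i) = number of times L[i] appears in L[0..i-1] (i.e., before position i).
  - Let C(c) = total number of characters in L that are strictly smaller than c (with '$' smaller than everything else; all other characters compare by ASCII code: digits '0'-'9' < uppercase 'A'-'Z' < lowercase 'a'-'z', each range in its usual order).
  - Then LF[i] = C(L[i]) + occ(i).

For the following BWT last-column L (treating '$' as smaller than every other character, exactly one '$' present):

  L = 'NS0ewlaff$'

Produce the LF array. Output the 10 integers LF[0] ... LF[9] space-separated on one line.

Char counts: '$':1, '0':1, 'N':1, 'S':1, 'a':1, 'e':1, 'f':2, 'l':1, 'w':1
C (first-col start): C('$')=0, C('0')=1, C('N')=2, C('S')=3, C('a')=4, C('e')=5, C('f')=6, C('l')=8, C('w')=9
L[0]='N': occ=0, LF[0]=C('N')+0=2+0=2
L[1]='S': occ=0, LF[1]=C('S')+0=3+0=3
L[2]='0': occ=0, LF[2]=C('0')+0=1+0=1
L[3]='e': occ=0, LF[3]=C('e')+0=5+0=5
L[4]='w': occ=0, LF[4]=C('w')+0=9+0=9
L[5]='l': occ=0, LF[5]=C('l')+0=8+0=8
L[6]='a': occ=0, LF[6]=C('a')+0=4+0=4
L[7]='f': occ=0, LF[7]=C('f')+0=6+0=6
L[8]='f': occ=1, LF[8]=C('f')+1=6+1=7
L[9]='$': occ=0, LF[9]=C('$')+0=0+0=0

Answer: 2 3 1 5 9 8 4 6 7 0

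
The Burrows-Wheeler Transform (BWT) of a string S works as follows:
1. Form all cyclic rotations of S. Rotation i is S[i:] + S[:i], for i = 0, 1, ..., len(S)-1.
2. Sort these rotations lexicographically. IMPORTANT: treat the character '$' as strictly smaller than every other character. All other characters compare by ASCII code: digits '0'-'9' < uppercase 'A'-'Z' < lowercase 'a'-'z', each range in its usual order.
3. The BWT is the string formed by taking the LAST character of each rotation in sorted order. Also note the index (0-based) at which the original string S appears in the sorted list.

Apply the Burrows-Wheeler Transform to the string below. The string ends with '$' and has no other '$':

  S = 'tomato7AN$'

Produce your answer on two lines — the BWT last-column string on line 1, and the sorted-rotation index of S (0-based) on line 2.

Answer: No7Amotta$
9

Derivation:
All 10 rotations (rotation i = S[i:]+S[:i]):
  rot[0] = tomato7AN$
  rot[1] = omato7AN$t
  rot[2] = mato7AN$to
  rot[3] = ato7AN$tom
  rot[4] = to7AN$toma
  rot[5] = o7AN$tomat
  rot[6] = 7AN$tomato
  rot[7] = AN$tomato7
  rot[8] = N$tomato7A
  rot[9] = $tomato7AN
Sorted (with $ < everything):
  sorted[0] = $tomato7AN  (last char: 'N')
  sorted[1] = 7AN$tomato  (last char: 'o')
  sorted[2] = AN$tomato7  (last char: '7')
  sorted[3] = N$tomato7A  (last char: 'A')
  sorted[4] = ato7AN$tom  (last char: 'm')
  sorted[5] = mato7AN$to  (last char: 'o')
  sorted[6] = o7AN$tomat  (last char: 't')
  sorted[7] = omato7AN$t  (last char: 't')
  sorted[8] = to7AN$toma  (last char: 'a')
  sorted[9] = tomato7AN$  (last char: '$')
Last column: No7Amotta$
Original string S is at sorted index 9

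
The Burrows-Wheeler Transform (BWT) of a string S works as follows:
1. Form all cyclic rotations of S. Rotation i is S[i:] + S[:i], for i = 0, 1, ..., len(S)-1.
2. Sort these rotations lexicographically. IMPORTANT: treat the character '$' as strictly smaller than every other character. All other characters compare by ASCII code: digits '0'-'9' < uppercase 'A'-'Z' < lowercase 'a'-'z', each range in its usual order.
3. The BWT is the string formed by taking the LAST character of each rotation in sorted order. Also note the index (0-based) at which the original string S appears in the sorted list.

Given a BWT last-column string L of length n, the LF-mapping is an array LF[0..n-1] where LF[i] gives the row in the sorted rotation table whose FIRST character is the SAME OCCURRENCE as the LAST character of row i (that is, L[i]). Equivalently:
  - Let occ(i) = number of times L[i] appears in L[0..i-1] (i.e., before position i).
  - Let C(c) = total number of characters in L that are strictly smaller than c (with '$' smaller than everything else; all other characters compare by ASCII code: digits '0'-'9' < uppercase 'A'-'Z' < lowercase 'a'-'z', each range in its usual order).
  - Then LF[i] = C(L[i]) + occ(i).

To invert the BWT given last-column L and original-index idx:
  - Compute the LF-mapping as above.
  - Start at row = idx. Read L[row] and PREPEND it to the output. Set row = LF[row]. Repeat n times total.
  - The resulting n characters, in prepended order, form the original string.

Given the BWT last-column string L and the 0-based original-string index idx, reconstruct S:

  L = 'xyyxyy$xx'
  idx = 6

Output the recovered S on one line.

Answer: yxxyxyyx$

Derivation:
LF mapping: 1 5 6 2 7 8 0 3 4
Walk LF starting at row 6, prepending L[row]:
  step 1: row=6, L[6]='$', prepend. Next row=LF[6]=0
  step 2: row=0, L[0]='x', prepend. Next row=LF[0]=1
  step 3: row=1, L[1]='y', prepend. Next row=LF[1]=5
  step 4: row=5, L[5]='y', prepend. Next row=LF[5]=8
  step 5: row=8, L[8]='x', prepend. Next row=LF[8]=4
  step 6: row=4, L[4]='y', prepend. Next row=LF[4]=7
  step 7: row=7, L[7]='x', prepend. Next row=LF[7]=3
  step 8: row=3, L[3]='x', prepend. Next row=LF[3]=2
  step 9: row=2, L[2]='y', prepend. Next row=LF[2]=6
Reversed output: yxxyxyyx$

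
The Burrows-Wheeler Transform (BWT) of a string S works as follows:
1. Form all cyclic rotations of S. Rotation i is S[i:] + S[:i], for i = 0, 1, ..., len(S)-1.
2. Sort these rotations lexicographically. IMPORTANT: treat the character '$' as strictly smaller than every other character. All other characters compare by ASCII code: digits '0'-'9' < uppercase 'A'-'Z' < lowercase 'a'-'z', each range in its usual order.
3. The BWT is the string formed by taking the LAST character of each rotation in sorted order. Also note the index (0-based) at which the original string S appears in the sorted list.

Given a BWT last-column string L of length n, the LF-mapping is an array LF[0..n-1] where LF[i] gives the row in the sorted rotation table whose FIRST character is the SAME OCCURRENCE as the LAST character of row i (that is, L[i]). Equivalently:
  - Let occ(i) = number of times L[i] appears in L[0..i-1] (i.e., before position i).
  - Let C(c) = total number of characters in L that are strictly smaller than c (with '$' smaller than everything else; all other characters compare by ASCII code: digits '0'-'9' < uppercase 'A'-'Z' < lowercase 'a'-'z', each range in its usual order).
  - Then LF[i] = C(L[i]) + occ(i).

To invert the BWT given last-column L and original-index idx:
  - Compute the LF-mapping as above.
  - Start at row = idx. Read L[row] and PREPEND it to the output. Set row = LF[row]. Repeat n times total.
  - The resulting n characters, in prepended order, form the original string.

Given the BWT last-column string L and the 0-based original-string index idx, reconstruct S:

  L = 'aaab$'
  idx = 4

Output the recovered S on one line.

Answer: baaa$

Derivation:
LF mapping: 1 2 3 4 0
Walk LF starting at row 4, prepending L[row]:
  step 1: row=4, L[4]='$', prepend. Next row=LF[4]=0
  step 2: row=0, L[0]='a', prepend. Next row=LF[0]=1
  step 3: row=1, L[1]='a', prepend. Next row=LF[1]=2
  step 4: row=2, L[2]='a', prepend. Next row=LF[2]=3
  step 5: row=3, L[3]='b', prepend. Next row=LF[3]=4
Reversed output: baaa$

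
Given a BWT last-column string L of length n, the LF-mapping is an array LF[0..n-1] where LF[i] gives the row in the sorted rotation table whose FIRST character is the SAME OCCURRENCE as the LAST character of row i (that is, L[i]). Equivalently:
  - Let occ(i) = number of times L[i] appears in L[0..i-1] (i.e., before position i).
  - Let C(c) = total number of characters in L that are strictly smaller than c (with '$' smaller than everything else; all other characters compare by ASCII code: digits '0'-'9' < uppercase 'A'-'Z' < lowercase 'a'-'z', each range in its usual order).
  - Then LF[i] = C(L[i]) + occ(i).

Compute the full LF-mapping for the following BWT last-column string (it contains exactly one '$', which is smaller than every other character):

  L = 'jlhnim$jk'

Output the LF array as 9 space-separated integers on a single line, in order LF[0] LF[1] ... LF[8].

Answer: 3 6 1 8 2 7 0 4 5

Derivation:
Char counts: '$':1, 'h':1, 'i':1, 'j':2, 'k':1, 'l':1, 'm':1, 'n':1
C (first-col start): C('$')=0, C('h')=1, C('i')=2, C('j')=3, C('k')=5, C('l')=6, C('m')=7, C('n')=8
L[0]='j': occ=0, LF[0]=C('j')+0=3+0=3
L[1]='l': occ=0, LF[1]=C('l')+0=6+0=6
L[2]='h': occ=0, LF[2]=C('h')+0=1+0=1
L[3]='n': occ=0, LF[3]=C('n')+0=8+0=8
L[4]='i': occ=0, LF[4]=C('i')+0=2+0=2
L[5]='m': occ=0, LF[5]=C('m')+0=7+0=7
L[6]='$': occ=0, LF[6]=C('$')+0=0+0=0
L[7]='j': occ=1, LF[7]=C('j')+1=3+1=4
L[8]='k': occ=0, LF[8]=C('k')+0=5+0=5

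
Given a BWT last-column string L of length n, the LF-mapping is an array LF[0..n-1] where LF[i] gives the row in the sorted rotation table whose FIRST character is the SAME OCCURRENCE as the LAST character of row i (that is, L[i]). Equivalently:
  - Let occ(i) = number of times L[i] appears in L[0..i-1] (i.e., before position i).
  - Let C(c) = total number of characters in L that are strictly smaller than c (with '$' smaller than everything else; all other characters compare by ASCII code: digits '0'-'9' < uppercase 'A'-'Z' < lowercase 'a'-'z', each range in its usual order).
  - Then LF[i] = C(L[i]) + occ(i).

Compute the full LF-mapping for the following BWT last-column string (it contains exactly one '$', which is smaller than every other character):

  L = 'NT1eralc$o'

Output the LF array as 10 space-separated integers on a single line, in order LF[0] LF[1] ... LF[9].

Char counts: '$':1, '1':1, 'N':1, 'T':1, 'a':1, 'c':1, 'e':1, 'l':1, 'o':1, 'r':1
C (first-col start): C('$')=0, C('1')=1, C('N')=2, C('T')=3, C('a')=4, C('c')=5, C('e')=6, C('l')=7, C('o')=8, C('r')=9
L[0]='N': occ=0, LF[0]=C('N')+0=2+0=2
L[1]='T': occ=0, LF[1]=C('T')+0=3+0=3
L[2]='1': occ=0, LF[2]=C('1')+0=1+0=1
L[3]='e': occ=0, LF[3]=C('e')+0=6+0=6
L[4]='r': occ=0, LF[4]=C('r')+0=9+0=9
L[5]='a': occ=0, LF[5]=C('a')+0=4+0=4
L[6]='l': occ=0, LF[6]=C('l')+0=7+0=7
L[7]='c': occ=0, LF[7]=C('c')+0=5+0=5
L[8]='$': occ=0, LF[8]=C('$')+0=0+0=0
L[9]='o': occ=0, LF[9]=C('o')+0=8+0=8

Answer: 2 3 1 6 9 4 7 5 0 8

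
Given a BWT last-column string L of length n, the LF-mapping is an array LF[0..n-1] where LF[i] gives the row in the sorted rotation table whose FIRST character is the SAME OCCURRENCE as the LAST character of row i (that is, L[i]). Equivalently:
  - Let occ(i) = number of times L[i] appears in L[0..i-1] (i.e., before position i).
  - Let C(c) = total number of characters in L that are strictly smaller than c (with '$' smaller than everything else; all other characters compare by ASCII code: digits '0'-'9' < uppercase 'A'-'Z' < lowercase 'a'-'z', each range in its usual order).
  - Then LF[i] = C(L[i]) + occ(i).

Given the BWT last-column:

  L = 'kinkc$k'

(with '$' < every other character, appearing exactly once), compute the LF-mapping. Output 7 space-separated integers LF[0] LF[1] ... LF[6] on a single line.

Answer: 3 2 6 4 1 0 5

Derivation:
Char counts: '$':1, 'c':1, 'i':1, 'k':3, 'n':1
C (first-col start): C('$')=0, C('c')=1, C('i')=2, C('k')=3, C('n')=6
L[0]='k': occ=0, LF[0]=C('k')+0=3+0=3
L[1]='i': occ=0, LF[1]=C('i')+0=2+0=2
L[2]='n': occ=0, LF[2]=C('n')+0=6+0=6
L[3]='k': occ=1, LF[3]=C('k')+1=3+1=4
L[4]='c': occ=0, LF[4]=C('c')+0=1+0=1
L[5]='$': occ=0, LF[5]=C('$')+0=0+0=0
L[6]='k': occ=2, LF[6]=C('k')+2=3+2=5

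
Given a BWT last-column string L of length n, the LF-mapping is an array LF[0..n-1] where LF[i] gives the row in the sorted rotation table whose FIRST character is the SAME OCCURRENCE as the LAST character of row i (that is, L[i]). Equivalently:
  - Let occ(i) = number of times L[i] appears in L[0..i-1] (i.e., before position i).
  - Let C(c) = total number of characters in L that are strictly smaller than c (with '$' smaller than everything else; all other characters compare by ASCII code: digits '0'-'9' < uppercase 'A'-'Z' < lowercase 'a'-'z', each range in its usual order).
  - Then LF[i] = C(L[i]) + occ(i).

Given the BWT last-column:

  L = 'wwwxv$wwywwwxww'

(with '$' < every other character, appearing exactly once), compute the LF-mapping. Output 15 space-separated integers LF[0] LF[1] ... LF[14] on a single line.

Char counts: '$':1, 'v':1, 'w':10, 'x':2, 'y':1
C (first-col start): C('$')=0, C('v')=1, C('w')=2, C('x')=12, C('y')=14
L[0]='w': occ=0, LF[0]=C('w')+0=2+0=2
L[1]='w': occ=1, LF[1]=C('w')+1=2+1=3
L[2]='w': occ=2, LF[2]=C('w')+2=2+2=4
L[3]='x': occ=0, LF[3]=C('x')+0=12+0=12
L[4]='v': occ=0, LF[4]=C('v')+0=1+0=1
L[5]='$': occ=0, LF[5]=C('$')+0=0+0=0
L[6]='w': occ=3, LF[6]=C('w')+3=2+3=5
L[7]='w': occ=4, LF[7]=C('w')+4=2+4=6
L[8]='y': occ=0, LF[8]=C('y')+0=14+0=14
L[9]='w': occ=5, LF[9]=C('w')+5=2+5=7
L[10]='w': occ=6, LF[10]=C('w')+6=2+6=8
L[11]='w': occ=7, LF[11]=C('w')+7=2+7=9
L[12]='x': occ=1, LF[12]=C('x')+1=12+1=13
L[13]='w': occ=8, LF[13]=C('w')+8=2+8=10
L[14]='w': occ=9, LF[14]=C('w')+9=2+9=11

Answer: 2 3 4 12 1 0 5 6 14 7 8 9 13 10 11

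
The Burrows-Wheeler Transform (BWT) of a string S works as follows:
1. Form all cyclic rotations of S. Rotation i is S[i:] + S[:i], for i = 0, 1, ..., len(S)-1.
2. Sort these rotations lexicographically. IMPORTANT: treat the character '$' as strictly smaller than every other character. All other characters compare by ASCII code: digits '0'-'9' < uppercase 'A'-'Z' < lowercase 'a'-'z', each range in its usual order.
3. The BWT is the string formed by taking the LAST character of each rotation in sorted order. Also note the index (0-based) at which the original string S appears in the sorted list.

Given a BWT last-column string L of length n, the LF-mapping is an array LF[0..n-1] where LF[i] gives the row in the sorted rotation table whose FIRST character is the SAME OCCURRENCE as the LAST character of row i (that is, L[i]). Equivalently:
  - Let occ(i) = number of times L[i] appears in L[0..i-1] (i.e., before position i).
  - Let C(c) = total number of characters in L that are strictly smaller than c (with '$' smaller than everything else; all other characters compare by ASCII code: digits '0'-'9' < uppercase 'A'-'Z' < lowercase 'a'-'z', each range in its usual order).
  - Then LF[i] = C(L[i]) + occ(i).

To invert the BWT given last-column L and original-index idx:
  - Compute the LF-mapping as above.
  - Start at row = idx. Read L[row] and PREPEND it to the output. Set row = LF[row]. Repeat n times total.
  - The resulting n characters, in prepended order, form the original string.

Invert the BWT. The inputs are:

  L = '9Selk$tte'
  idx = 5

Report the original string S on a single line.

Answer: kettleS9$

Derivation:
LF mapping: 1 2 3 6 5 0 7 8 4
Walk LF starting at row 5, prepending L[row]:
  step 1: row=5, L[5]='$', prepend. Next row=LF[5]=0
  step 2: row=0, L[0]='9', prepend. Next row=LF[0]=1
  step 3: row=1, L[1]='S', prepend. Next row=LF[1]=2
  step 4: row=2, L[2]='e', prepend. Next row=LF[2]=3
  step 5: row=3, L[3]='l', prepend. Next row=LF[3]=6
  step 6: row=6, L[6]='t', prepend. Next row=LF[6]=7
  step 7: row=7, L[7]='t', prepend. Next row=LF[7]=8
  step 8: row=8, L[8]='e', prepend. Next row=LF[8]=4
  step 9: row=4, L[4]='k', prepend. Next row=LF[4]=5
Reversed output: kettleS9$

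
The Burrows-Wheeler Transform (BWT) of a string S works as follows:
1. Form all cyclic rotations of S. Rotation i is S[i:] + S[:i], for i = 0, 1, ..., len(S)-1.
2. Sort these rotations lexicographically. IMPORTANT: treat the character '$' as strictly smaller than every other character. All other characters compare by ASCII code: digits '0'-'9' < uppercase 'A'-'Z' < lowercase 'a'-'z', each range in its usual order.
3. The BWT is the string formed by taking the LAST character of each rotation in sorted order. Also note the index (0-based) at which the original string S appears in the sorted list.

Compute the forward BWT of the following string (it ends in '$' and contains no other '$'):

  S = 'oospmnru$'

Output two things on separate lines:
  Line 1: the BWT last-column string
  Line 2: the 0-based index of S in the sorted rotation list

All 9 rotations (rotation i = S[i:]+S[:i]):
  rot[0] = oospmnru$
  rot[1] = ospmnru$o
  rot[2] = spmnru$oo
  rot[3] = pmnru$oos
  rot[4] = mnru$oosp
  rot[5] = nru$oospm
  rot[6] = ru$oospmn
  rot[7] = u$oospmnr
  rot[8] = $oospmnru
Sorted (with $ < everything):
  sorted[0] = $oospmnru  (last char: 'u')
  sorted[1] = mnru$oosp  (last char: 'p')
  sorted[2] = nru$oospm  (last char: 'm')
  sorted[3] = oospmnru$  (last char: '$')
  sorted[4] = ospmnru$o  (last char: 'o')
  sorted[5] = pmnru$oos  (last char: 's')
  sorted[6] = ru$oospmn  (last char: 'n')
  sorted[7] = spmnru$oo  (last char: 'o')
  sorted[8] = u$oospmnr  (last char: 'r')
Last column: upm$osnor
Original string S is at sorted index 3

Answer: upm$osnor
3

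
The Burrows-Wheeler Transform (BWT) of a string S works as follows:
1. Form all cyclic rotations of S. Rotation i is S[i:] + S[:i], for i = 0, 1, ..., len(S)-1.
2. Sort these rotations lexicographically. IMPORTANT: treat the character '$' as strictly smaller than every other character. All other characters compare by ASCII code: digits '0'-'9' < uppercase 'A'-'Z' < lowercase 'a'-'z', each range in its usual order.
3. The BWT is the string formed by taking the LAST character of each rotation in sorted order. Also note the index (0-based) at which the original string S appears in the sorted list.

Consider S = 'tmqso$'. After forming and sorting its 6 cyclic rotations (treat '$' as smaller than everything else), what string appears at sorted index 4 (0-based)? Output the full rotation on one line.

All 6 rotations (rotation i = S[i:]+S[:i]):
  rot[0] = tmqso$
  rot[1] = mqso$t
  rot[2] = qso$tm
  rot[3] = so$tmq
  rot[4] = o$tmqs
  rot[5] = $tmqso
Sorted (with $ < everything):
  sorted[0] = $tmqso
  sorted[1] = mqso$t
  sorted[2] = o$tmqs
  sorted[3] = qso$tm
  sorted[4] = so$tmq
  sorted[5] = tmqso$
sorted[4] = so$tmq

Answer: so$tmq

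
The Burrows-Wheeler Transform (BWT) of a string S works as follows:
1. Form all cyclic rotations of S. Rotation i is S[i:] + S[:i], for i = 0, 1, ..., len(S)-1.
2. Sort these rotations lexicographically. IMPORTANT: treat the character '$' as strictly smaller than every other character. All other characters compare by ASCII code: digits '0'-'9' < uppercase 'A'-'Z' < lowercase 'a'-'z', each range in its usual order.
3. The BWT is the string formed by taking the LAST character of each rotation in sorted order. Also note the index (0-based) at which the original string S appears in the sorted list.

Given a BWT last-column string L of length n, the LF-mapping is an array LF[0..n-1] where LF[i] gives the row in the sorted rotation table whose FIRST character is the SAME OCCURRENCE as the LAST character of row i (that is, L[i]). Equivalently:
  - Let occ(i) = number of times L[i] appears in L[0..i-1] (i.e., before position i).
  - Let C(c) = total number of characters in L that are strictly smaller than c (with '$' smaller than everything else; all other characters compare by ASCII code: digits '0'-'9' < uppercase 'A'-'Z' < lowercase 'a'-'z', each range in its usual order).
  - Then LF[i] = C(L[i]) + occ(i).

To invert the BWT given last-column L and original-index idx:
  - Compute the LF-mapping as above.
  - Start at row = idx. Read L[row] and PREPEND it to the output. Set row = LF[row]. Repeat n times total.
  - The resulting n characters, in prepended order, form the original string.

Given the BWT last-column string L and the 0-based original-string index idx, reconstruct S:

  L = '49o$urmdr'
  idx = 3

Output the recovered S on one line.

LF mapping: 1 2 5 0 8 6 4 3 7
Walk LF starting at row 3, prepending L[row]:
  step 1: row=3, L[3]='$', prepend. Next row=LF[3]=0
  step 2: row=0, L[0]='4', prepend. Next row=LF[0]=1
  step 3: row=1, L[1]='9', prepend. Next row=LF[1]=2
  step 4: row=2, L[2]='o', prepend. Next row=LF[2]=5
  step 5: row=5, L[5]='r', prepend. Next row=LF[5]=6
  step 6: row=6, L[6]='m', prepend. Next row=LF[6]=4
  step 7: row=4, L[4]='u', prepend. Next row=LF[4]=8
  step 8: row=8, L[8]='r', prepend. Next row=LF[8]=7
  step 9: row=7, L[7]='d', prepend. Next row=LF[7]=3
Reversed output: drumro94$

Answer: drumro94$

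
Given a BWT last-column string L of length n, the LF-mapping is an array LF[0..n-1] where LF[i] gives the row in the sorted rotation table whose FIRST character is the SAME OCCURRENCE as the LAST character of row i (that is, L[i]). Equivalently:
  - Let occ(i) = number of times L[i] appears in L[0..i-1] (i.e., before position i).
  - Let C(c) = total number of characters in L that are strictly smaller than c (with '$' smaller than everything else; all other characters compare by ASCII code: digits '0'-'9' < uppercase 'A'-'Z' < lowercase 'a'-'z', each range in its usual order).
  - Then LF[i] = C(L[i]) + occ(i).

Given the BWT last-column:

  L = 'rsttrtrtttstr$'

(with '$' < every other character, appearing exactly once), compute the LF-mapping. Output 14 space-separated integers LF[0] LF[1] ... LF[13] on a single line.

Answer: 1 5 7 8 2 9 3 10 11 12 6 13 4 0

Derivation:
Char counts: '$':1, 'r':4, 's':2, 't':7
C (first-col start): C('$')=0, C('r')=1, C('s')=5, C('t')=7
L[0]='r': occ=0, LF[0]=C('r')+0=1+0=1
L[1]='s': occ=0, LF[1]=C('s')+0=5+0=5
L[2]='t': occ=0, LF[2]=C('t')+0=7+0=7
L[3]='t': occ=1, LF[3]=C('t')+1=7+1=8
L[4]='r': occ=1, LF[4]=C('r')+1=1+1=2
L[5]='t': occ=2, LF[5]=C('t')+2=7+2=9
L[6]='r': occ=2, LF[6]=C('r')+2=1+2=3
L[7]='t': occ=3, LF[7]=C('t')+3=7+3=10
L[8]='t': occ=4, LF[8]=C('t')+4=7+4=11
L[9]='t': occ=5, LF[9]=C('t')+5=7+5=12
L[10]='s': occ=1, LF[10]=C('s')+1=5+1=6
L[11]='t': occ=6, LF[11]=C('t')+6=7+6=13
L[12]='r': occ=3, LF[12]=C('r')+3=1+3=4
L[13]='$': occ=0, LF[13]=C('$')+0=0+0=0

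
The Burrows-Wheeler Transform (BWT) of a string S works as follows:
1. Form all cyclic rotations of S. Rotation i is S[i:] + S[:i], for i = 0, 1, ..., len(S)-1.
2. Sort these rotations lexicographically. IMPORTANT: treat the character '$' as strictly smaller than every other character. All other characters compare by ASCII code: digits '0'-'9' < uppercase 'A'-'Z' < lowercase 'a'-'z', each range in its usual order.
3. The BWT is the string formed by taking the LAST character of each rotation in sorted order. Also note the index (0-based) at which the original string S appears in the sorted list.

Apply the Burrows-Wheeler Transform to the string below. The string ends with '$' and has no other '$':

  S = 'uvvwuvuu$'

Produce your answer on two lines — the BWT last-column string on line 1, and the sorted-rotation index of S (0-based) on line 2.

Answer: uuvw$uuvv
4

Derivation:
All 9 rotations (rotation i = S[i:]+S[:i]):
  rot[0] = uvvwuvuu$
  rot[1] = vvwuvuu$u
  rot[2] = vwuvuu$uv
  rot[3] = wuvuu$uvv
  rot[4] = uvuu$uvvw
  rot[5] = vuu$uvvwu
  rot[6] = uu$uvvwuv
  rot[7] = u$uvvwuvu
  rot[8] = $uvvwuvuu
Sorted (with $ < everything):
  sorted[0] = $uvvwuvuu  (last char: 'u')
  sorted[1] = u$uvvwuvu  (last char: 'u')
  sorted[2] = uu$uvvwuv  (last char: 'v')
  sorted[3] = uvuu$uvvw  (last char: 'w')
  sorted[4] = uvvwuvuu$  (last char: '$')
  sorted[5] = vuu$uvvwu  (last char: 'u')
  sorted[6] = vvwuvuu$u  (last char: 'u')
  sorted[7] = vwuvuu$uv  (last char: 'v')
  sorted[8] = wuvuu$uvv  (last char: 'v')
Last column: uuvw$uuvv
Original string S is at sorted index 4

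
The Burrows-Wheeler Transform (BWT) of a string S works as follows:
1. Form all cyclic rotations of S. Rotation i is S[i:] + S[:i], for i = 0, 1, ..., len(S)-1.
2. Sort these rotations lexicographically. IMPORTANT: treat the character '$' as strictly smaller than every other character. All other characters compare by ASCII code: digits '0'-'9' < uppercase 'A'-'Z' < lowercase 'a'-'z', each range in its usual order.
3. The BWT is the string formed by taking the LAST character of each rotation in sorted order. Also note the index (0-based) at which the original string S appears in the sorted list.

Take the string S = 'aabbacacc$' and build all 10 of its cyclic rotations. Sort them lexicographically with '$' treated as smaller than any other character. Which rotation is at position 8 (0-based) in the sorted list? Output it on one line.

Answer: cacc$aabba

Derivation:
All 10 rotations (rotation i = S[i:]+S[:i]):
  rot[0] = aabbacacc$
  rot[1] = abbacacc$a
  rot[2] = bbacacc$aa
  rot[3] = bacacc$aab
  rot[4] = acacc$aabb
  rot[5] = cacc$aabba
  rot[6] = acc$aabbac
  rot[7] = cc$aabbaca
  rot[8] = c$aabbacac
  rot[9] = $aabbacacc
Sorted (with $ < everything):
  sorted[0] = $aabbacacc
  sorted[1] = aabbacacc$
  sorted[2] = abbacacc$a
  sorted[3] = acacc$aabb
  sorted[4] = acc$aabbac
  sorted[5] = bacacc$aab
  sorted[6] = bbacacc$aa
  sorted[7] = c$aabbacac
  sorted[8] = cacc$aabba
  sorted[9] = cc$aabbaca
sorted[8] = cacc$aabba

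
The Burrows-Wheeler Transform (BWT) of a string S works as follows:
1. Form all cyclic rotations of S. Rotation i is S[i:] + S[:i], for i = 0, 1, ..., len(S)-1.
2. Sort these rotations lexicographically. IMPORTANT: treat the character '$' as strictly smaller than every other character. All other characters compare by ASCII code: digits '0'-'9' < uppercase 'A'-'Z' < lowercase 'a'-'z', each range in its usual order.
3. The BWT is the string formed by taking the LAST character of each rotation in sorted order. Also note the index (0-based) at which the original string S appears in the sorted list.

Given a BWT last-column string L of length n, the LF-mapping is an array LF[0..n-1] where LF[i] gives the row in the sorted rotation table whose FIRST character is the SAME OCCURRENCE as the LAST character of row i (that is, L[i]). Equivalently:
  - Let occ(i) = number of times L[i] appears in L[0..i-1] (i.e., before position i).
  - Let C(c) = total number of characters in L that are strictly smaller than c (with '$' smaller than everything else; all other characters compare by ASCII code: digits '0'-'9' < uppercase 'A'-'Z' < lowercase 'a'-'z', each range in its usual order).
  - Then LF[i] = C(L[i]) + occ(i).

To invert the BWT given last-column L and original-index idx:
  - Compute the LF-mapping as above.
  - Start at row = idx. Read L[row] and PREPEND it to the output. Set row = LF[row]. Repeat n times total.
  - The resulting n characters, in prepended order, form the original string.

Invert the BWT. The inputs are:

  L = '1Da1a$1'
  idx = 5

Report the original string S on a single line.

Answer: a11aD1$

Derivation:
LF mapping: 1 4 5 2 6 0 3
Walk LF starting at row 5, prepending L[row]:
  step 1: row=5, L[5]='$', prepend. Next row=LF[5]=0
  step 2: row=0, L[0]='1', prepend. Next row=LF[0]=1
  step 3: row=1, L[1]='D', prepend. Next row=LF[1]=4
  step 4: row=4, L[4]='a', prepend. Next row=LF[4]=6
  step 5: row=6, L[6]='1', prepend. Next row=LF[6]=3
  step 6: row=3, L[3]='1', prepend. Next row=LF[3]=2
  step 7: row=2, L[2]='a', prepend. Next row=LF[2]=5
Reversed output: a11aD1$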